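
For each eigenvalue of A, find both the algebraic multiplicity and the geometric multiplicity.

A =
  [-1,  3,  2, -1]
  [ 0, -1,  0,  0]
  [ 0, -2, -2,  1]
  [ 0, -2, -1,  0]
λ = -1: alg = 4, geom = 2

Step 1 — factor the characteristic polynomial to read off the algebraic multiplicities:
  χ_A(x) = (x + 1)^4

Step 2 — compute geometric multiplicities via the rank-nullity identity g(λ) = n − rank(A − λI):
  rank(A − (-1)·I) = 2, so dim ker(A − (-1)·I) = n − 2 = 2

Summary:
  λ = -1: algebraic multiplicity = 4, geometric multiplicity = 2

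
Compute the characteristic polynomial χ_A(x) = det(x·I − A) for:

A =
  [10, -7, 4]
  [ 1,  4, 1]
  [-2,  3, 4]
x^3 - 18*x^2 + 108*x - 216

Expanding det(x·I − A) (e.g. by cofactor expansion or by noting that A is similar to its Jordan form J, which has the same characteristic polynomial as A) gives
  χ_A(x) = x^3 - 18*x^2 + 108*x - 216
which factors as (x - 6)^3. The eigenvalues (with algebraic multiplicities) are λ = 6 with multiplicity 3.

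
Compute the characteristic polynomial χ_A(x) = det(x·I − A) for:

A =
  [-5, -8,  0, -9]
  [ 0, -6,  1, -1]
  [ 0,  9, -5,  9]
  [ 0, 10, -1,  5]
x^4 + 11*x^3 + 15*x^2 - 175*x - 500

Expanding det(x·I − A) (e.g. by cofactor expansion or by noting that A is similar to its Jordan form J, which has the same characteristic polynomial as A) gives
  χ_A(x) = x^4 + 11*x^3 + 15*x^2 - 175*x - 500
which factors as (x - 4)*(x + 5)^3. The eigenvalues (with algebraic multiplicities) are λ = -5 with multiplicity 3, λ = 4 with multiplicity 1.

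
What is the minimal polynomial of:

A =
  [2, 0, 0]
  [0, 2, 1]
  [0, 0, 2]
x^2 - 4*x + 4

The characteristic polynomial is χ_A(x) = (x - 2)^3, so the eigenvalues are known. The minimal polynomial is
  m_A(x) = Π_λ (x − λ)^{k_λ}
where k_λ is the size of the *largest* Jordan block for λ (equivalently, the smallest k with (A − λI)^k v = 0 for every generalised eigenvector v of λ).

  λ = 2: largest Jordan block has size 2, contributing (x − 2)^2

So m_A(x) = (x - 2)^2 = x^2 - 4*x + 4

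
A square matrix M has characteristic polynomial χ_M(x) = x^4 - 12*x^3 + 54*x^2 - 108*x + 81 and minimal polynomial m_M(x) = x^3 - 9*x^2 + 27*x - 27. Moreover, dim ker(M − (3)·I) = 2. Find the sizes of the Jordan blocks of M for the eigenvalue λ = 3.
Block sizes for λ = 3: [3, 1]

Step 1 — from the characteristic polynomial, algebraic multiplicity of λ = 3 is 4. From dim ker(M − (3)·I) = 2, there are exactly 2 Jordan blocks for λ = 3.
Step 2 — from the minimal polynomial, the factor (x − 3)^3 tells us the largest block for λ = 3 has size 3.
Step 3 — with total size 4, 2 blocks, and largest block 3, the block sizes (in nonincreasing order) are [3, 1].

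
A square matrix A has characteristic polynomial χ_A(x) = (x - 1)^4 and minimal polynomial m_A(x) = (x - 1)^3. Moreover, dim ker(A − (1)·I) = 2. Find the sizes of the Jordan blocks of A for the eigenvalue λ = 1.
Block sizes for λ = 1: [3, 1]

Step 1 — from the characteristic polynomial, algebraic multiplicity of λ = 1 is 4. From dim ker(A − (1)·I) = 2, there are exactly 2 Jordan blocks for λ = 1.
Step 2 — from the minimal polynomial, the factor (x − 1)^3 tells us the largest block for λ = 1 has size 3.
Step 3 — with total size 4, 2 blocks, and largest block 3, the block sizes (in nonincreasing order) are [3, 1].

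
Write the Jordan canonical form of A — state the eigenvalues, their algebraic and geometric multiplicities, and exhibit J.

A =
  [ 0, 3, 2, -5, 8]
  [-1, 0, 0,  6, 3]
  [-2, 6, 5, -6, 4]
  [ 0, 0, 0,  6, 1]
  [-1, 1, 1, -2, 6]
J_2(1) ⊕ J_3(5)

The characteristic polynomial is
  det(x·I − A) = x^5 - 17*x^4 + 106*x^3 - 290*x^2 + 325*x - 125 = (x - 5)^3*(x - 1)^2

Eigenvalues and multiplicities (the geometric multiplicity of λ is n − rank(A − λI), which equals the number of Jordan blocks for λ):
  λ = 1: algebraic multiplicity = 2, geometric multiplicity = 1
  λ = 5: algebraic multiplicity = 3, geometric multiplicity = 1

Determining the block sizes for each eigenvalue:
  λ = 1: one block (gm = 1), so the single block has size am = 2 → block sizes [2]
  λ = 5: one block (gm = 1), so the single block has size am = 3 → block sizes [3]

Assembling the blocks gives a Jordan form
J =
  [1, 1, 0, 0, 0]
  [0, 1, 0, 0, 0]
  [0, 0, 5, 1, 0]
  [0, 0, 0, 5, 1]
  [0, 0, 0, 0, 5]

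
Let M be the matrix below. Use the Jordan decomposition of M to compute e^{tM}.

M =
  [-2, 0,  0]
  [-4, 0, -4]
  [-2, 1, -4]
e^{tM} =
  [exp(-2*t), 0, 0]
  [-4*t*exp(-2*t), 2*t*exp(-2*t) + exp(-2*t), -4*t*exp(-2*t)]
  [-2*t*exp(-2*t), t*exp(-2*t), -2*t*exp(-2*t) + exp(-2*t)]

Strategy: write M = P · J · P⁻¹ where J is a Jordan canonical form, so e^{tM} = P · e^{tJ} · P⁻¹, and e^{tJ} can be computed block-by-block.

M has Jordan form
J =
  [-2,  1,  0]
  [ 0, -2,  0]
  [ 0,  0, -2]
(up to reordering of blocks).

Per-block formulas:
  For a 1×1 block at λ = -2: exp(t · [-2]) = [e^(-2t)].
  For a 2×2 Jordan block J_2(-2): exp(t · J_2(-2)) = e^(-2t)·(I + t·N), where N is the 2×2 nilpotent shift.

After assembling e^{tJ} and conjugating by P, we get:

e^{tM} =
  [exp(-2*t), 0, 0]
  [-4*t*exp(-2*t), 2*t*exp(-2*t) + exp(-2*t), -4*t*exp(-2*t)]
  [-2*t*exp(-2*t), t*exp(-2*t), -2*t*exp(-2*t) + exp(-2*t)]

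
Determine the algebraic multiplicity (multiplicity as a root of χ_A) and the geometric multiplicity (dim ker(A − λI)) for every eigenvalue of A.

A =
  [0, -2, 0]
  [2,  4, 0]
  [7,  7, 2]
λ = 2: alg = 3, geom = 2

Step 1 — factor the characteristic polynomial to read off the algebraic multiplicities:
  χ_A(x) = (x - 2)^3

Step 2 — compute geometric multiplicities via the rank-nullity identity g(λ) = n − rank(A − λI):
  rank(A − (2)·I) = 1, so dim ker(A − (2)·I) = n − 1 = 2

Summary:
  λ = 2: algebraic multiplicity = 3, geometric multiplicity = 2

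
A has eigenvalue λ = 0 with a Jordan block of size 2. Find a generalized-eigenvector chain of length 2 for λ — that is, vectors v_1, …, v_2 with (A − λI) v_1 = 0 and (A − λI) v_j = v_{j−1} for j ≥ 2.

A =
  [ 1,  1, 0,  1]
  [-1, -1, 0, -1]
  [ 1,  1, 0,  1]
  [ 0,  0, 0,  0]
A Jordan chain for λ = 0 of length 2:
v_1 = (1, -1, 1, 0)ᵀ
v_2 = (1, 0, 0, 0)ᵀ

Let N = A − (0)·I. We want v_2 with N^2 v_2 = 0 but N^1 v_2 ≠ 0; then v_{j-1} := N · v_j for j = 2, …, 2.

Pick v_2 = (1, 0, 0, 0)ᵀ.
Then v_1 = N · v_2 = (1, -1, 1, 0)ᵀ.

Sanity check: (A − (0)·I) v_1 = (0, 0, 0, 0)ᵀ = 0. ✓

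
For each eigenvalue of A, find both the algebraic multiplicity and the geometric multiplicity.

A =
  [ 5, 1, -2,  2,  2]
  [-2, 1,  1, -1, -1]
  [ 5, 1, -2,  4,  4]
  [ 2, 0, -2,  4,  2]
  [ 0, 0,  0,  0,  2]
λ = 2: alg = 5, geom = 3

Step 1 — factor the characteristic polynomial to read off the algebraic multiplicities:
  χ_A(x) = (x - 2)^5

Step 2 — compute geometric multiplicities via the rank-nullity identity g(λ) = n − rank(A − λI):
  rank(A − (2)·I) = 2, so dim ker(A − (2)·I) = n − 2 = 3

Summary:
  λ = 2: algebraic multiplicity = 5, geometric multiplicity = 3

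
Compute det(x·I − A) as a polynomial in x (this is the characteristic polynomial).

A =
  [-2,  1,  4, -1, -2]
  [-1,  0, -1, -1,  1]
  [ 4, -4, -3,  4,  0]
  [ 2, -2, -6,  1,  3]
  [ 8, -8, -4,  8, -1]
x^5 + 5*x^4 + 10*x^3 + 10*x^2 + 5*x + 1

Expanding det(x·I − A) (e.g. by cofactor expansion or by noting that A is similar to its Jordan form J, which has the same characteristic polynomial as A) gives
  χ_A(x) = x^5 + 5*x^4 + 10*x^3 + 10*x^2 + 5*x + 1
which factors as (x + 1)^5. The eigenvalues (with algebraic multiplicities) are λ = -1 with multiplicity 5.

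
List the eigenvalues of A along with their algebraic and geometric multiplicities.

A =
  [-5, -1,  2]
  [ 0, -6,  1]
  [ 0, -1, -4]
λ = -5: alg = 3, geom = 1

Step 1 — factor the characteristic polynomial to read off the algebraic multiplicities:
  χ_A(x) = (x + 5)^3

Step 2 — compute geometric multiplicities via the rank-nullity identity g(λ) = n − rank(A − λI):
  rank(A − (-5)·I) = 2, so dim ker(A − (-5)·I) = n − 2 = 1

Summary:
  λ = -5: algebraic multiplicity = 3, geometric multiplicity = 1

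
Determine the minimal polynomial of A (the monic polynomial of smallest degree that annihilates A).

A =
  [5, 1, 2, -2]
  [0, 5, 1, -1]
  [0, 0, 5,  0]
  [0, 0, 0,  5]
x^3 - 15*x^2 + 75*x - 125

The characteristic polynomial is χ_A(x) = (x - 5)^4, so the eigenvalues are known. The minimal polynomial is
  m_A(x) = Π_λ (x − λ)^{k_λ}
where k_λ is the size of the *largest* Jordan block for λ (equivalently, the smallest k with (A − λI)^k v = 0 for every generalised eigenvector v of λ).

  λ = 5: largest Jordan block has size 3, contributing (x − 5)^3

So m_A(x) = (x - 5)^3 = x^3 - 15*x^2 + 75*x - 125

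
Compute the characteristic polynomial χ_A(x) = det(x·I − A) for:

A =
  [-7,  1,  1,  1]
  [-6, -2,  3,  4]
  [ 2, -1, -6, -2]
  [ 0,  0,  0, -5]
x^4 + 20*x^3 + 150*x^2 + 500*x + 625

Expanding det(x·I − A) (e.g. by cofactor expansion or by noting that A is similar to its Jordan form J, which has the same characteristic polynomial as A) gives
  χ_A(x) = x^4 + 20*x^3 + 150*x^2 + 500*x + 625
which factors as (x + 5)^4. The eigenvalues (with algebraic multiplicities) are λ = -5 with multiplicity 4.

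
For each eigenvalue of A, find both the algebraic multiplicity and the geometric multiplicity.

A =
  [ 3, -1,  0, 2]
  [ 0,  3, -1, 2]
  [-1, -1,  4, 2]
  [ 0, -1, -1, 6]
λ = 4: alg = 4, geom = 2

Step 1 — factor the characteristic polynomial to read off the algebraic multiplicities:
  χ_A(x) = (x - 4)^4

Step 2 — compute geometric multiplicities via the rank-nullity identity g(λ) = n − rank(A − λI):
  rank(A − (4)·I) = 2, so dim ker(A − (4)·I) = n − 2 = 2

Summary:
  λ = 4: algebraic multiplicity = 4, geometric multiplicity = 2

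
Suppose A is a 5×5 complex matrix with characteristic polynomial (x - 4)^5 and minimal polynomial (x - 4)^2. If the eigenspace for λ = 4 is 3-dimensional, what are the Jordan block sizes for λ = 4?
Block sizes for λ = 4: [2, 2, 1]

Step 1 — from the characteristic polynomial, algebraic multiplicity of λ = 4 is 5. From dim ker(A − (4)·I) = 3, there are exactly 3 Jordan blocks for λ = 4.
Step 2 — from the minimal polynomial, the factor (x − 4)^2 tells us the largest block for λ = 4 has size 2.
Step 3 — with total size 5, 3 blocks, and largest block 2, the block sizes (in nonincreasing order) are [2, 2, 1].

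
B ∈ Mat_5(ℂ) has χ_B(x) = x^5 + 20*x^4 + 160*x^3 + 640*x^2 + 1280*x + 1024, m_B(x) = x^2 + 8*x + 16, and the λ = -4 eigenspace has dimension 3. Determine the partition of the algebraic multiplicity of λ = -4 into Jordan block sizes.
Block sizes for λ = -4: [2, 2, 1]

Step 1 — from the characteristic polynomial, algebraic multiplicity of λ = -4 is 5. From dim ker(B − (-4)·I) = 3, there are exactly 3 Jordan blocks for λ = -4.
Step 2 — from the minimal polynomial, the factor (x + 4)^2 tells us the largest block for λ = -4 has size 2.
Step 3 — with total size 5, 3 blocks, and largest block 2, the block sizes (in nonincreasing order) are [2, 2, 1].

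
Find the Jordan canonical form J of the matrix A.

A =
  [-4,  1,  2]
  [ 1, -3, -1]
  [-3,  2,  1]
J_3(-2)

The characteristic polynomial is
  det(x·I − A) = x^3 + 6*x^2 + 12*x + 8 = (x + 2)^3

Eigenvalues and multiplicities (the geometric multiplicity of λ is n − rank(A − λI), which equals the number of Jordan blocks for λ):
  λ = -2: algebraic multiplicity = 3, geometric multiplicity = 1

Determining the block sizes for each eigenvalue:
  λ = -2: one block (gm = 1), so the single block has size am = 3 → block sizes [3]

Assembling the blocks gives a Jordan form
J =
  [-2,  1,  0]
  [ 0, -2,  1]
  [ 0,  0, -2]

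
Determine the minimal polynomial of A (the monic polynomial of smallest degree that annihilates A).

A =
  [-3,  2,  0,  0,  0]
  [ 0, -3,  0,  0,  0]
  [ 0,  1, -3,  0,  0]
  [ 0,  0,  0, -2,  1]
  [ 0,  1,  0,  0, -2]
x^4 + 10*x^3 + 37*x^2 + 60*x + 36

The characteristic polynomial is χ_A(x) = (x + 2)^2*(x + 3)^3, so the eigenvalues are known. The minimal polynomial is
  m_A(x) = Π_λ (x − λ)^{k_λ}
where k_λ is the size of the *largest* Jordan block for λ (equivalently, the smallest k with (A − λI)^k v = 0 for every generalised eigenvector v of λ).

  λ = -3: largest Jordan block has size 2, contributing (x + 3)^2
  λ = -2: largest Jordan block has size 2, contributing (x + 2)^2

So m_A(x) = (x + 2)^2*(x + 3)^2 = x^4 + 10*x^3 + 37*x^2 + 60*x + 36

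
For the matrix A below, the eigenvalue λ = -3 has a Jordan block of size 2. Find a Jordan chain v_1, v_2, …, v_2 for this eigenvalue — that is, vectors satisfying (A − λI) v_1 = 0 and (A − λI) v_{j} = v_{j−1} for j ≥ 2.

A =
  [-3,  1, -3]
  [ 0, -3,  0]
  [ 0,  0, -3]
A Jordan chain for λ = -3 of length 2:
v_1 = (1, 0, 0)ᵀ
v_2 = (0, 1, 0)ᵀ

Let N = A − (-3)·I. We want v_2 with N^2 v_2 = 0 but N^1 v_2 ≠ 0; then v_{j-1} := N · v_j for j = 2, …, 2.

Pick v_2 = (0, 1, 0)ᵀ.
Then v_1 = N · v_2 = (1, 0, 0)ᵀ.

Sanity check: (A − (-3)·I) v_1 = (0, 0, 0)ᵀ = 0. ✓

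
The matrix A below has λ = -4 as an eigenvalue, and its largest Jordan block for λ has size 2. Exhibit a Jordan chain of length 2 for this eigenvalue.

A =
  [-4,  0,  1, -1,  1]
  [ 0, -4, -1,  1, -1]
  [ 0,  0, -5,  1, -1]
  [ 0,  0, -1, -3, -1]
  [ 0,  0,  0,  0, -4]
A Jordan chain for λ = -4 of length 2:
v_1 = (1, -1, -1, -1, 0)ᵀ
v_2 = (0, 0, 1, 0, 0)ᵀ

Let N = A − (-4)·I. We want v_2 with N^2 v_2 = 0 but N^1 v_2 ≠ 0; then v_{j-1} := N · v_j for j = 2, …, 2.

Pick v_2 = (0, 0, 1, 0, 0)ᵀ.
Then v_1 = N · v_2 = (1, -1, -1, -1, 0)ᵀ.

Sanity check: (A − (-4)·I) v_1 = (0, 0, 0, 0, 0)ᵀ = 0. ✓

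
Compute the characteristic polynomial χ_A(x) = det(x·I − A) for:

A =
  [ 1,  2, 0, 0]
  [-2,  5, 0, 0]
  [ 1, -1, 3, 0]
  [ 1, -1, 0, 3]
x^4 - 12*x^3 + 54*x^2 - 108*x + 81

Expanding det(x·I − A) (e.g. by cofactor expansion or by noting that A is similar to its Jordan form J, which has the same characteristic polynomial as A) gives
  χ_A(x) = x^4 - 12*x^3 + 54*x^2 - 108*x + 81
which factors as (x - 3)^4. The eigenvalues (with algebraic multiplicities) are λ = 3 with multiplicity 4.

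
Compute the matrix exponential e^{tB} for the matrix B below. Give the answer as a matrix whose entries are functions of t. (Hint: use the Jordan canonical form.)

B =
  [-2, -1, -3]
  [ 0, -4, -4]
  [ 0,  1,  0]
e^{tB} =
  [exp(-2*t), -t^2*exp(-2*t)/2 - t*exp(-2*t), -t^2*exp(-2*t) - 3*t*exp(-2*t)]
  [0, -2*t*exp(-2*t) + exp(-2*t), -4*t*exp(-2*t)]
  [0, t*exp(-2*t), 2*t*exp(-2*t) + exp(-2*t)]

Strategy: write B = P · J · P⁻¹ where J is a Jordan canonical form, so e^{tB} = P · e^{tJ} · P⁻¹, and e^{tJ} can be computed block-by-block.

B has Jordan form
J =
  [-2,  1,  0]
  [ 0, -2,  1]
  [ 0,  0, -2]
(up to reordering of blocks).

Per-block formulas:
  For a 3×3 Jordan block J_3(-2): exp(t · J_3(-2)) = e^(-2t)·(I + t·N + (t^2/2)·N^2), where N is the 3×3 nilpotent shift.

After assembling e^{tJ} and conjugating by P, we get:

e^{tB} =
  [exp(-2*t), -t^2*exp(-2*t)/2 - t*exp(-2*t), -t^2*exp(-2*t) - 3*t*exp(-2*t)]
  [0, -2*t*exp(-2*t) + exp(-2*t), -4*t*exp(-2*t)]
  [0, t*exp(-2*t), 2*t*exp(-2*t) + exp(-2*t)]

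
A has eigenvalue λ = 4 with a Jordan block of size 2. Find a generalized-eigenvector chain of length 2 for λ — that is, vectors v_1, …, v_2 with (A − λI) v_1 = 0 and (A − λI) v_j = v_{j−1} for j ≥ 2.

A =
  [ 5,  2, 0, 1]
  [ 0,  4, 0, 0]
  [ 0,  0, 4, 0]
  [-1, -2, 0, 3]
A Jordan chain for λ = 4 of length 2:
v_1 = (1, 0, 0, -1)ᵀ
v_2 = (1, 0, 0, 0)ᵀ

Let N = A − (4)·I. We want v_2 with N^2 v_2 = 0 but N^1 v_2 ≠ 0; then v_{j-1} := N · v_j for j = 2, …, 2.

Pick v_2 = (1, 0, 0, 0)ᵀ.
Then v_1 = N · v_2 = (1, 0, 0, -1)ᵀ.

Sanity check: (A − (4)·I) v_1 = (0, 0, 0, 0)ᵀ = 0. ✓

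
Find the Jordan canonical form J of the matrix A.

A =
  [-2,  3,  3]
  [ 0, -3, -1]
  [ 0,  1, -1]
J_2(-2) ⊕ J_1(-2)

The characteristic polynomial is
  det(x·I − A) = x^3 + 6*x^2 + 12*x + 8 = (x + 2)^3

Eigenvalues and multiplicities (the geometric multiplicity of λ is n − rank(A − λI), which equals the number of Jordan blocks for λ):
  λ = -2: algebraic multiplicity = 3, geometric multiplicity = 2

Determining the block sizes for each eigenvalue:
  λ = -2: 2 blocks summing to 3 forces exactly one block of size 2 and the rest size 1 → block sizes [2, 1]

Assembling the blocks gives a Jordan form
J =
  [-2,  1,  0]
  [ 0, -2,  0]
  [ 0,  0, -2]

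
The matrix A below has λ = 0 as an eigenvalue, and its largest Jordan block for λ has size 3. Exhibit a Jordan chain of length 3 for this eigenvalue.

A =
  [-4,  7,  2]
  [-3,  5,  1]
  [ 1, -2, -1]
A Jordan chain for λ = 0 of length 3:
v_1 = (-3, -2, 1)ᵀ
v_2 = (-4, -3, 1)ᵀ
v_3 = (1, 0, 0)ᵀ

Let N = A − (0)·I. We want v_3 with N^3 v_3 = 0 but N^2 v_3 ≠ 0; then v_{j-1} := N · v_j for j = 3, …, 2.

Pick v_3 = (1, 0, 0)ᵀ.
Then v_2 = N · v_3 = (-4, -3, 1)ᵀ.
Then v_1 = N · v_2 = (-3, -2, 1)ᵀ.

Sanity check: (A − (0)·I) v_1 = (0, 0, 0)ᵀ = 0. ✓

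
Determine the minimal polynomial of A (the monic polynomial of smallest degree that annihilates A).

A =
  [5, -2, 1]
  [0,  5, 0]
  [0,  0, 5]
x^2 - 10*x + 25

The characteristic polynomial is χ_A(x) = (x - 5)^3, so the eigenvalues are known. The minimal polynomial is
  m_A(x) = Π_λ (x − λ)^{k_λ}
where k_λ is the size of the *largest* Jordan block for λ (equivalently, the smallest k with (A − λI)^k v = 0 for every generalised eigenvector v of λ).

  λ = 5: largest Jordan block has size 2, contributing (x − 5)^2

So m_A(x) = (x - 5)^2 = x^2 - 10*x + 25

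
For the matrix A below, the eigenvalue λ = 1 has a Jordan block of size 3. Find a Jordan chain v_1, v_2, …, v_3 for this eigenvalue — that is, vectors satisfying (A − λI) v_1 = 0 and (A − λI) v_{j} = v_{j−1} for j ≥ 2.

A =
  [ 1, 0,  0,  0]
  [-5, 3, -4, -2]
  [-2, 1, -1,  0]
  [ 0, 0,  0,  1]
A Jordan chain for λ = 1 of length 3:
v_1 = (0, -2, -1, 0)ᵀ
v_2 = (0, -5, -2, 0)ᵀ
v_3 = (1, 0, 0, 0)ᵀ

Let N = A − (1)·I. We want v_3 with N^3 v_3 = 0 but N^2 v_3 ≠ 0; then v_{j-1} := N · v_j for j = 3, …, 2.

Pick v_3 = (1, 0, 0, 0)ᵀ.
Then v_2 = N · v_3 = (0, -5, -2, 0)ᵀ.
Then v_1 = N · v_2 = (0, -2, -1, 0)ᵀ.

Sanity check: (A − (1)·I) v_1 = (0, 0, 0, 0)ᵀ = 0. ✓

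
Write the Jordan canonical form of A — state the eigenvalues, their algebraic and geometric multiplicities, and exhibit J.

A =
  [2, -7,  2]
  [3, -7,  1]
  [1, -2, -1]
J_3(-2)

The characteristic polynomial is
  det(x·I − A) = x^3 + 6*x^2 + 12*x + 8 = (x + 2)^3

Eigenvalues and multiplicities (the geometric multiplicity of λ is n − rank(A − λI), which equals the number of Jordan blocks for λ):
  λ = -2: algebraic multiplicity = 3, geometric multiplicity = 1

Determining the block sizes for each eigenvalue:
  λ = -2: one block (gm = 1), so the single block has size am = 3 → block sizes [3]

Assembling the blocks gives a Jordan form
J =
  [-2,  1,  0]
  [ 0, -2,  1]
  [ 0,  0, -2]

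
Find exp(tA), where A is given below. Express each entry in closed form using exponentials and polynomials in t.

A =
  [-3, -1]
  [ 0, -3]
e^{tA} =
  [exp(-3*t), -t*exp(-3*t)]
  [0, exp(-3*t)]

Strategy: write A = P · J · P⁻¹ where J is a Jordan canonical form, so e^{tA} = P · e^{tJ} · P⁻¹, and e^{tJ} can be computed block-by-block.

A has Jordan form
J =
  [-3,  1]
  [ 0, -3]
(up to reordering of blocks).

Per-block formulas:
  For a 2×2 Jordan block J_2(-3): exp(t · J_2(-3)) = e^(-3t)·(I + t·N), where N is the 2×2 nilpotent shift.

After assembling e^{tJ} and conjugating by P, we get:

e^{tA} =
  [exp(-3*t), -t*exp(-3*t)]
  [0, exp(-3*t)]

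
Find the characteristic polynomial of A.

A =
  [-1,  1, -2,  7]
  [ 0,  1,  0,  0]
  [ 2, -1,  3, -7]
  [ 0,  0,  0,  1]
x^4 - 4*x^3 + 6*x^2 - 4*x + 1

Expanding det(x·I − A) (e.g. by cofactor expansion or by noting that A is similar to its Jordan form J, which has the same characteristic polynomial as A) gives
  χ_A(x) = x^4 - 4*x^3 + 6*x^2 - 4*x + 1
which factors as (x - 1)^4. The eigenvalues (with algebraic multiplicities) are λ = 1 with multiplicity 4.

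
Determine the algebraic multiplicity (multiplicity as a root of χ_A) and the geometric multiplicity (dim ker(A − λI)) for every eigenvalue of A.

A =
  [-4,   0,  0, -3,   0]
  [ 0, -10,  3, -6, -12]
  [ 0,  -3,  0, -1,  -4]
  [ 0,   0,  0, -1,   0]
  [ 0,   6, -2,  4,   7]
λ = -4: alg = 1, geom = 1; λ = -1: alg = 4, geom = 2

Step 1 — factor the characteristic polynomial to read off the algebraic multiplicities:
  χ_A(x) = (x + 1)^4*(x + 4)

Step 2 — compute geometric multiplicities via the rank-nullity identity g(λ) = n − rank(A − λI):
  rank(A − (-4)·I) = 4, so dim ker(A − (-4)·I) = n − 4 = 1
  rank(A − (-1)·I) = 3, so dim ker(A − (-1)·I) = n − 3 = 2

Summary:
  λ = -4: algebraic multiplicity = 1, geometric multiplicity = 1
  λ = -1: algebraic multiplicity = 4, geometric multiplicity = 2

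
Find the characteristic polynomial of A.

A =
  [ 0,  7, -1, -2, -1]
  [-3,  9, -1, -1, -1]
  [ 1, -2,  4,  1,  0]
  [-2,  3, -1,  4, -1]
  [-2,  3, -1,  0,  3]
x^5 - 20*x^4 + 160*x^3 - 640*x^2 + 1280*x - 1024

Expanding det(x·I − A) (e.g. by cofactor expansion or by noting that A is similar to its Jordan form J, which has the same characteristic polynomial as A) gives
  χ_A(x) = x^5 - 20*x^4 + 160*x^3 - 640*x^2 + 1280*x - 1024
which factors as (x - 4)^5. The eigenvalues (with algebraic multiplicities) are λ = 4 with multiplicity 5.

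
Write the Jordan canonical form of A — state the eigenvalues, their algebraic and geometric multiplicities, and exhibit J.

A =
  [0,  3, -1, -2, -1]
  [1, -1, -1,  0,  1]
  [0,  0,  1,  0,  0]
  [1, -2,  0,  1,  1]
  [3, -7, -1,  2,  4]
J_3(1) ⊕ J_2(1)

The characteristic polynomial is
  det(x·I − A) = x^5 - 5*x^4 + 10*x^3 - 10*x^2 + 5*x - 1 = (x - 1)^5

Eigenvalues and multiplicities (the geometric multiplicity of λ is n − rank(A − λI), which equals the number of Jordan blocks for λ):
  λ = 1: algebraic multiplicity = 5, geometric multiplicity = 2

Determining the block sizes for each eigenvalue:
  λ = 1: with am = 5 and gm = 2, the partition is not yet determined (e.g. several partitions of 5 into 2 parts exist). Let N = A − (1)·I. Computing rank(N^1) = 3, rank(N^2) = 1, rank(N^3) = 0; the number of blocks of size ≥ j is rank(N^{j−1}) − rank(N^j), giving [2, 2, 1]. So we have 1 block(s) of size 3, 1 block(s) of size 2 → block sizes [3, 2]

Assembling the blocks gives a Jordan form
J =
  [1, 1, 0, 0, 0]
  [0, 1, 1, 0, 0]
  [0, 0, 1, 0, 0]
  [0, 0, 0, 1, 1]
  [0, 0, 0, 0, 1]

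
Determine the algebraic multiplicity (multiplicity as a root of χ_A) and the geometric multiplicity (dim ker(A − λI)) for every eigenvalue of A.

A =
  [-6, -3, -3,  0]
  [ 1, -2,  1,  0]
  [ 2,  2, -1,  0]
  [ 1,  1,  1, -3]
λ = -3: alg = 4, geom = 3

Step 1 — factor the characteristic polynomial to read off the algebraic multiplicities:
  χ_A(x) = (x + 3)^4

Step 2 — compute geometric multiplicities via the rank-nullity identity g(λ) = n − rank(A − λI):
  rank(A − (-3)·I) = 1, so dim ker(A − (-3)·I) = n − 1 = 3

Summary:
  λ = -3: algebraic multiplicity = 4, geometric multiplicity = 3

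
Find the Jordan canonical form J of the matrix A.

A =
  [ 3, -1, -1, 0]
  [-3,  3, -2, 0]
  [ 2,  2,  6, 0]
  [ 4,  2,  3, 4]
J_3(4) ⊕ J_1(4)

The characteristic polynomial is
  det(x·I − A) = x^4 - 16*x^3 + 96*x^2 - 256*x + 256 = (x - 4)^4

Eigenvalues and multiplicities (the geometric multiplicity of λ is n − rank(A − λI), which equals the number of Jordan blocks for λ):
  λ = 4: algebraic multiplicity = 4, geometric multiplicity = 2

Determining the block sizes for each eigenvalue:
  λ = 4: with am = 4 and gm = 2, the partition is not yet determined (e.g. several partitions of 4 into 2 parts exist). Let N = A − (4)·I. Computing rank(N^1) = 2, rank(N^2) = 1, rank(N^3) = 0; the number of blocks of size ≥ j is rank(N^{j−1}) − rank(N^j), giving [2, 1, 1]. So we have 1 block(s) of size 3, 1 block(s) of size 1 → block sizes [3, 1]

Assembling the blocks gives a Jordan form
J =
  [4, 1, 0, 0]
  [0, 4, 1, 0]
  [0, 0, 4, 0]
  [0, 0, 0, 4]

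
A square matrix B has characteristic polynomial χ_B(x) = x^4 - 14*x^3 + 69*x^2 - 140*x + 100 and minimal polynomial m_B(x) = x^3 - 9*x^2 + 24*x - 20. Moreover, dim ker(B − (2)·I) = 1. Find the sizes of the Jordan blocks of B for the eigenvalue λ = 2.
Block sizes for λ = 2: [2]

Step 1 — from the characteristic polynomial, algebraic multiplicity of λ = 2 is 2. From dim ker(B − (2)·I) = 1, there are exactly 1 Jordan blocks for λ = 2.
Step 2 — from the minimal polynomial, the factor (x − 2)^2 tells us the largest block for λ = 2 has size 2.
Step 3 — with total size 2, 1 blocks, and largest block 2, the block sizes (in nonincreasing order) are [2].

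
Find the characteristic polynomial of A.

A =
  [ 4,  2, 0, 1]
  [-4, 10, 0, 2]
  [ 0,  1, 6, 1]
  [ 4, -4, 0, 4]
x^4 - 24*x^3 + 216*x^2 - 864*x + 1296

Expanding det(x·I − A) (e.g. by cofactor expansion or by noting that A is similar to its Jordan form J, which has the same characteristic polynomial as A) gives
  χ_A(x) = x^4 - 24*x^3 + 216*x^2 - 864*x + 1296
which factors as (x - 6)^4. The eigenvalues (with algebraic multiplicities) are λ = 6 with multiplicity 4.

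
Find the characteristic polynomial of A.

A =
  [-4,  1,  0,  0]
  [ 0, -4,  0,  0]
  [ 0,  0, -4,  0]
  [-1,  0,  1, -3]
x^4 + 15*x^3 + 84*x^2 + 208*x + 192

Expanding det(x·I − A) (e.g. by cofactor expansion or by noting that A is similar to its Jordan form J, which has the same characteristic polynomial as A) gives
  χ_A(x) = x^4 + 15*x^3 + 84*x^2 + 208*x + 192
which factors as (x + 3)*(x + 4)^3. The eigenvalues (with algebraic multiplicities) are λ = -4 with multiplicity 3, λ = -3 with multiplicity 1.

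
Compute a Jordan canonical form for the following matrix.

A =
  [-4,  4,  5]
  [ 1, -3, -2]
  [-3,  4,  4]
J_3(-1)

The characteristic polynomial is
  det(x·I − A) = x^3 + 3*x^2 + 3*x + 1 = (x + 1)^3

Eigenvalues and multiplicities (the geometric multiplicity of λ is n − rank(A − λI), which equals the number of Jordan blocks for λ):
  λ = -1: algebraic multiplicity = 3, geometric multiplicity = 1

Determining the block sizes for each eigenvalue:
  λ = -1: one block (gm = 1), so the single block has size am = 3 → block sizes [3]

Assembling the blocks gives a Jordan form
J =
  [-1,  1,  0]
  [ 0, -1,  1]
  [ 0,  0, -1]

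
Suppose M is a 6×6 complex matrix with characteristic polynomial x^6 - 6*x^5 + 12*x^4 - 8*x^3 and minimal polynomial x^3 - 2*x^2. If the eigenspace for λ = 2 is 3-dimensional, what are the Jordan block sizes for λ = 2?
Block sizes for λ = 2: [1, 1, 1]

Step 1 — from the characteristic polynomial, algebraic multiplicity of λ = 2 is 3. From dim ker(M − (2)·I) = 3, there are exactly 3 Jordan blocks for λ = 2.
Step 2 — from the minimal polynomial, the factor (x − 2) tells us the largest block for λ = 2 has size 1.
Step 3 — with total size 3, 3 blocks, and largest block 1, the block sizes (in nonincreasing order) are [1, 1, 1].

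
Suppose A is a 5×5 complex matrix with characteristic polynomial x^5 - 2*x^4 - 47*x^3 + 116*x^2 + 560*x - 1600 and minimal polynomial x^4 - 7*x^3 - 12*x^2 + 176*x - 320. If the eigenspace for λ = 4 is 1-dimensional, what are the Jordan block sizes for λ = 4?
Block sizes for λ = 4: [3]

Step 1 — from the characteristic polynomial, algebraic multiplicity of λ = 4 is 3. From dim ker(A − (4)·I) = 1, there are exactly 1 Jordan blocks for λ = 4.
Step 2 — from the minimal polynomial, the factor (x − 4)^3 tells us the largest block for λ = 4 has size 3.
Step 3 — with total size 3, 1 blocks, and largest block 3, the block sizes (in nonincreasing order) are [3].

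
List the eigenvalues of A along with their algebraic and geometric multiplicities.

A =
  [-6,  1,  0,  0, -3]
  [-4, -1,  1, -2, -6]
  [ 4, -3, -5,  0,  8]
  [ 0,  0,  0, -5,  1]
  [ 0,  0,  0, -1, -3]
λ = -4: alg = 5, geom = 2

Step 1 — factor the characteristic polynomial to read off the algebraic multiplicities:
  χ_A(x) = (x + 4)^5

Step 2 — compute geometric multiplicities via the rank-nullity identity g(λ) = n − rank(A − λI):
  rank(A − (-4)·I) = 3, so dim ker(A − (-4)·I) = n − 3 = 2

Summary:
  λ = -4: algebraic multiplicity = 5, geometric multiplicity = 2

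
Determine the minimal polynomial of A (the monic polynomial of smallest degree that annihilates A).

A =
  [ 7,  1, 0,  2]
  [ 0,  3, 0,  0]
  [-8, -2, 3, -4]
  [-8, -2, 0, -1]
x^2 - 6*x + 9

The characteristic polynomial is χ_A(x) = (x - 3)^4, so the eigenvalues are known. The minimal polynomial is
  m_A(x) = Π_λ (x − λ)^{k_λ}
where k_λ is the size of the *largest* Jordan block for λ (equivalently, the smallest k with (A − λI)^k v = 0 for every generalised eigenvector v of λ).

  λ = 3: largest Jordan block has size 2, contributing (x − 3)^2

So m_A(x) = (x - 3)^2 = x^2 - 6*x + 9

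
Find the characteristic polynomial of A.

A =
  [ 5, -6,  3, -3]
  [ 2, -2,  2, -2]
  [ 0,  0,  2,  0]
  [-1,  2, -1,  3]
x^4 - 8*x^3 + 24*x^2 - 32*x + 16

Expanding det(x·I − A) (e.g. by cofactor expansion or by noting that A is similar to its Jordan form J, which has the same characteristic polynomial as A) gives
  χ_A(x) = x^4 - 8*x^3 + 24*x^2 - 32*x + 16
which factors as (x - 2)^4. The eigenvalues (with algebraic multiplicities) are λ = 2 with multiplicity 4.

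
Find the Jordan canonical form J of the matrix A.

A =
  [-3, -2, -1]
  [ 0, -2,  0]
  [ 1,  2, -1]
J_2(-2) ⊕ J_1(-2)

The characteristic polynomial is
  det(x·I − A) = x^3 + 6*x^2 + 12*x + 8 = (x + 2)^3

Eigenvalues and multiplicities (the geometric multiplicity of λ is n − rank(A − λI), which equals the number of Jordan blocks for λ):
  λ = -2: algebraic multiplicity = 3, geometric multiplicity = 2

Determining the block sizes for each eigenvalue:
  λ = -2: 2 blocks summing to 3 forces exactly one block of size 2 and the rest size 1 → block sizes [2, 1]

Assembling the blocks gives a Jordan form
J =
  [-2,  1,  0]
  [ 0, -2,  0]
  [ 0,  0, -2]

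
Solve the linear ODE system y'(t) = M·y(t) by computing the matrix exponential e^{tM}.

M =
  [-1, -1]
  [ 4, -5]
e^{tM} =
  [2*t*exp(-3*t) + exp(-3*t), -t*exp(-3*t)]
  [4*t*exp(-3*t), -2*t*exp(-3*t) + exp(-3*t)]

Strategy: write M = P · J · P⁻¹ where J is a Jordan canonical form, so e^{tM} = P · e^{tJ} · P⁻¹, and e^{tJ} can be computed block-by-block.

M has Jordan form
J =
  [-3,  1]
  [ 0, -3]
(up to reordering of blocks).

Per-block formulas:
  For a 2×2 Jordan block J_2(-3): exp(t · J_2(-3)) = e^(-3t)·(I + t·N), where N is the 2×2 nilpotent shift.

After assembling e^{tJ} and conjugating by P, we get:

e^{tM} =
  [2*t*exp(-3*t) + exp(-3*t), -t*exp(-3*t)]
  [4*t*exp(-3*t), -2*t*exp(-3*t) + exp(-3*t)]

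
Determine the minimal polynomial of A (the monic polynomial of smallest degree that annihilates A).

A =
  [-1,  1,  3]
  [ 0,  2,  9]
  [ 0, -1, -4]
x^2 + 2*x + 1

The characteristic polynomial is χ_A(x) = (x + 1)^3, so the eigenvalues are known. The minimal polynomial is
  m_A(x) = Π_λ (x − λ)^{k_λ}
where k_λ is the size of the *largest* Jordan block for λ (equivalently, the smallest k with (A − λI)^k v = 0 for every generalised eigenvector v of λ).

  λ = -1: largest Jordan block has size 2, contributing (x + 1)^2

So m_A(x) = (x + 1)^2 = x^2 + 2*x + 1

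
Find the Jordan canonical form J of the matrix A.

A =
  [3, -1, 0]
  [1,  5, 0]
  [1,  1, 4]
J_2(4) ⊕ J_1(4)

The characteristic polynomial is
  det(x·I − A) = x^3 - 12*x^2 + 48*x - 64 = (x - 4)^3

Eigenvalues and multiplicities (the geometric multiplicity of λ is n − rank(A − λI), which equals the number of Jordan blocks for λ):
  λ = 4: algebraic multiplicity = 3, geometric multiplicity = 2

Determining the block sizes for each eigenvalue:
  λ = 4: 2 blocks summing to 3 forces exactly one block of size 2 and the rest size 1 → block sizes [2, 1]

Assembling the blocks gives a Jordan form
J =
  [4, 1, 0]
  [0, 4, 0]
  [0, 0, 4]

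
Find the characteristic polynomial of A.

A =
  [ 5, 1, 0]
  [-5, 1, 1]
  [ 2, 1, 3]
x^3 - 9*x^2 + 27*x - 27

Expanding det(x·I − A) (e.g. by cofactor expansion or by noting that A is similar to its Jordan form J, which has the same characteristic polynomial as A) gives
  χ_A(x) = x^3 - 9*x^2 + 27*x - 27
which factors as (x - 3)^3. The eigenvalues (with algebraic multiplicities) are λ = 3 with multiplicity 3.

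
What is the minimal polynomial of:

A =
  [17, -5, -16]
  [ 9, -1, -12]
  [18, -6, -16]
x^3 - 12*x + 16

The characteristic polynomial is χ_A(x) = (x - 2)^2*(x + 4), so the eigenvalues are known. The minimal polynomial is
  m_A(x) = Π_λ (x − λ)^{k_λ}
where k_λ is the size of the *largest* Jordan block for λ (equivalently, the smallest k with (A − λI)^k v = 0 for every generalised eigenvector v of λ).

  λ = -4: largest Jordan block has size 1, contributing (x + 4)
  λ = 2: largest Jordan block has size 2, contributing (x − 2)^2

So m_A(x) = (x - 2)^2*(x + 4) = x^3 - 12*x + 16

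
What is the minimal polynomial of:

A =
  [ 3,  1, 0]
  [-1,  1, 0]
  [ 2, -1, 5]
x^3 - 9*x^2 + 24*x - 20

The characteristic polynomial is χ_A(x) = (x - 5)*(x - 2)^2, so the eigenvalues are known. The minimal polynomial is
  m_A(x) = Π_λ (x − λ)^{k_λ}
where k_λ is the size of the *largest* Jordan block for λ (equivalently, the smallest k with (A − λI)^k v = 0 for every generalised eigenvector v of λ).

  λ = 2: largest Jordan block has size 2, contributing (x − 2)^2
  λ = 5: largest Jordan block has size 1, contributing (x − 5)

So m_A(x) = (x - 5)*(x - 2)^2 = x^3 - 9*x^2 + 24*x - 20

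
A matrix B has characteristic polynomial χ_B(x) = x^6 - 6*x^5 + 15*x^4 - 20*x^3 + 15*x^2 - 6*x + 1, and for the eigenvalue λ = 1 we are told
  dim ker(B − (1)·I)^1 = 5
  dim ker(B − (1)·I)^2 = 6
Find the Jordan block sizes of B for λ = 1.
Block sizes for λ = 1: [2, 1, 1, 1, 1]

From the dimensions of kernels of powers, the number of Jordan blocks of size at least j is d_j − d_{j−1} where d_j = dim ker(N^j) (with d_0 = 0). Computing the differences gives [5, 1].
The number of blocks of size exactly k is (#blocks of size ≥ k) − (#blocks of size ≥ k + 1), so the partition is: 4 block(s) of size 1, 1 block(s) of size 2.
In nonincreasing order the block sizes are [2, 1, 1, 1, 1].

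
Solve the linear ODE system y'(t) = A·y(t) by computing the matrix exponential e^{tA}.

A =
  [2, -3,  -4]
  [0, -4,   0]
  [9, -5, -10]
e^{tA} =
  [6*t*exp(-4*t) + exp(-4*t), t^2*exp(-4*t) - 3*t*exp(-4*t), -4*t*exp(-4*t)]
  [0, exp(-4*t), 0]
  [9*t*exp(-4*t), 3*t^2*exp(-4*t)/2 - 5*t*exp(-4*t), -6*t*exp(-4*t) + exp(-4*t)]

Strategy: write A = P · J · P⁻¹ where J is a Jordan canonical form, so e^{tA} = P · e^{tJ} · P⁻¹, and e^{tJ} can be computed block-by-block.

A has Jordan form
J =
  [-4,  1,  0]
  [ 0, -4,  1]
  [ 0,  0, -4]
(up to reordering of blocks).

Per-block formulas:
  For a 3×3 Jordan block J_3(-4): exp(t · J_3(-4)) = e^(-4t)·(I + t·N + (t^2/2)·N^2), where N is the 3×3 nilpotent shift.

After assembling e^{tJ} and conjugating by P, we get:

e^{tA} =
  [6*t*exp(-4*t) + exp(-4*t), t^2*exp(-4*t) - 3*t*exp(-4*t), -4*t*exp(-4*t)]
  [0, exp(-4*t), 0]
  [9*t*exp(-4*t), 3*t^2*exp(-4*t)/2 - 5*t*exp(-4*t), -6*t*exp(-4*t) + exp(-4*t)]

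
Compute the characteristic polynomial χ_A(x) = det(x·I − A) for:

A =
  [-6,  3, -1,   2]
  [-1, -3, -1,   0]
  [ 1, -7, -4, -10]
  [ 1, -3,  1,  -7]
x^4 + 20*x^3 + 150*x^2 + 500*x + 625

Expanding det(x·I − A) (e.g. by cofactor expansion or by noting that A is similar to its Jordan form J, which has the same characteristic polynomial as A) gives
  χ_A(x) = x^4 + 20*x^3 + 150*x^2 + 500*x + 625
which factors as (x + 5)^4. The eigenvalues (with algebraic multiplicities) are λ = -5 with multiplicity 4.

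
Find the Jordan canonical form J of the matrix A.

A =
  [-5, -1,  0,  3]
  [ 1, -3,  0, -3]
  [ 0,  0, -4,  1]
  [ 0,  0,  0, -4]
J_2(-4) ⊕ J_2(-4)

The characteristic polynomial is
  det(x·I − A) = x^4 + 16*x^3 + 96*x^2 + 256*x + 256 = (x + 4)^4

Eigenvalues and multiplicities (the geometric multiplicity of λ is n − rank(A − λI), which equals the number of Jordan blocks for λ):
  λ = -4: algebraic multiplicity = 4, geometric multiplicity = 2

Determining the block sizes for each eigenvalue:
  λ = -4: with am = 4 and gm = 2, the partition is not yet determined (e.g. several partitions of 4 into 2 parts exist). Let N = A − (-4)·I. Computing rank(N^1) = 2, rank(N^2) = 0; the number of blocks of size ≥ j is rank(N^{j−1}) − rank(N^j), giving [2, 2]. So we have 2 block(s) of size 2 → block sizes [2, 2]

Assembling the blocks gives a Jordan form
J =
  [-4,  1,  0,  0]
  [ 0, -4,  0,  0]
  [ 0,  0, -4,  1]
  [ 0,  0,  0, -4]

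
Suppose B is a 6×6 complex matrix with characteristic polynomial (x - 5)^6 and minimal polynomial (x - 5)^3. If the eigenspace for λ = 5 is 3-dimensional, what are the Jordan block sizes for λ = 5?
Block sizes for λ = 5: [3, 2, 1]

Step 1 — from the characteristic polynomial, algebraic multiplicity of λ = 5 is 6. From dim ker(B − (5)·I) = 3, there are exactly 3 Jordan blocks for λ = 5.
Step 2 — from the minimal polynomial, the factor (x − 5)^3 tells us the largest block for λ = 5 has size 3.
Step 3 — with total size 6, 3 blocks, and largest block 3, the block sizes (in nonincreasing order) are [3, 2, 1].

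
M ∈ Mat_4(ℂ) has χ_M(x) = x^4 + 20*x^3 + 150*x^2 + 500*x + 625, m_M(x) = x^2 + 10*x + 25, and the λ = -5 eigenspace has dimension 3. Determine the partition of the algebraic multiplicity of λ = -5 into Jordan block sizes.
Block sizes for λ = -5: [2, 1, 1]

Step 1 — from the characteristic polynomial, algebraic multiplicity of λ = -5 is 4. From dim ker(M − (-5)·I) = 3, there are exactly 3 Jordan blocks for λ = -5.
Step 2 — from the minimal polynomial, the factor (x + 5)^2 tells us the largest block for λ = -5 has size 2.
Step 3 — with total size 4, 3 blocks, and largest block 2, the block sizes (in nonincreasing order) are [2, 1, 1].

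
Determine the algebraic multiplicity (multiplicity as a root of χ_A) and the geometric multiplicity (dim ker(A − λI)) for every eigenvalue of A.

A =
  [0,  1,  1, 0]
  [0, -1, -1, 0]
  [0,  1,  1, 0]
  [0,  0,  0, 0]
λ = 0: alg = 4, geom = 3

Step 1 — factor the characteristic polynomial to read off the algebraic multiplicities:
  χ_A(x) = x^4

Step 2 — compute geometric multiplicities via the rank-nullity identity g(λ) = n − rank(A − λI):
  rank(A − (0)·I) = 1, so dim ker(A − (0)·I) = n − 1 = 3

Summary:
  λ = 0: algebraic multiplicity = 4, geometric multiplicity = 3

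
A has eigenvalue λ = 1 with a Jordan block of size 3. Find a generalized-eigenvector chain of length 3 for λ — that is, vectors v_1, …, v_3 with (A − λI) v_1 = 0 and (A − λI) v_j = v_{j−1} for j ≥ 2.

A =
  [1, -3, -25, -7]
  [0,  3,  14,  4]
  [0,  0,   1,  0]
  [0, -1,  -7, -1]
A Jordan chain for λ = 1 of length 3:
v_1 = (1, 0, 0, 0)ᵀ
v_2 = (-3, 2, 0, -1)ᵀ
v_3 = (0, 1, 0, 0)ᵀ

Let N = A − (1)·I. We want v_3 with N^3 v_3 = 0 but N^2 v_3 ≠ 0; then v_{j-1} := N · v_j for j = 3, …, 2.

Pick v_3 = (0, 1, 0, 0)ᵀ.
Then v_2 = N · v_3 = (-3, 2, 0, -1)ᵀ.
Then v_1 = N · v_2 = (1, 0, 0, 0)ᵀ.

Sanity check: (A − (1)·I) v_1 = (0, 0, 0, 0)ᵀ = 0. ✓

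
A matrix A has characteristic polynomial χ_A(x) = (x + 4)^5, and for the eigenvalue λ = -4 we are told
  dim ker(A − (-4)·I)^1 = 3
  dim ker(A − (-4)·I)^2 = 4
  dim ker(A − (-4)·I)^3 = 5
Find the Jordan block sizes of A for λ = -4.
Block sizes for λ = -4: [3, 1, 1]

From the dimensions of kernels of powers, the number of Jordan blocks of size at least j is d_j − d_{j−1} where d_j = dim ker(N^j) (with d_0 = 0). Computing the differences gives [3, 1, 1].
The number of blocks of size exactly k is (#blocks of size ≥ k) − (#blocks of size ≥ k + 1), so the partition is: 2 block(s) of size 1, 1 block(s) of size 3.
In nonincreasing order the block sizes are [3, 1, 1].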